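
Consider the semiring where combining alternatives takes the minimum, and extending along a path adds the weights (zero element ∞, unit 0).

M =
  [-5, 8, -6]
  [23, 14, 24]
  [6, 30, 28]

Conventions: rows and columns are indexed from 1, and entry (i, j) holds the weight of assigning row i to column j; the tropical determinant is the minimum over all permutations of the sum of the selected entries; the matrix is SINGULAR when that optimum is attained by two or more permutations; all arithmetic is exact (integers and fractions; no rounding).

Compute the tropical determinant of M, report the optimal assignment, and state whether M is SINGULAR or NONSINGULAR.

σ = (1, 2, 3): (-5) + 14 + 28 = 37
σ = (1, 3, 2): (-5) + 24 + 30 = 49
σ = (2, 1, 3): 8 + 23 + 28 = 59
σ = (2, 3, 1): 8 + 24 + 6 = 38
σ = (3, 1, 2): (-6) + 23 + 30 = 47
σ = (3, 2, 1): (-6) + 14 + 6 = 14
Optimal value attained by: σ = (3, 2, 1).
Answer: det⊕(M) = 14; verdict: NONSINGULAR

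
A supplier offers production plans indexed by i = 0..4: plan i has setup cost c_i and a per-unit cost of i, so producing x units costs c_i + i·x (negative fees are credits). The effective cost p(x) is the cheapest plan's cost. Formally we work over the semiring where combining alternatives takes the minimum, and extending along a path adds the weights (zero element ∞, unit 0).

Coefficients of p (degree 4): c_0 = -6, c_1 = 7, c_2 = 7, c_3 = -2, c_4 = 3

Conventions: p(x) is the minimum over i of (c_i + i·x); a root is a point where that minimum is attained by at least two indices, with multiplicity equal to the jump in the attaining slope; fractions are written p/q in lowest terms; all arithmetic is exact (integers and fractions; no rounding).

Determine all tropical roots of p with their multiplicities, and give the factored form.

hull edge (i=0, c=-6) to (i=3, c=-2): slope 4/3, span 3
hull edge (i=3, c=-2) to (i=4, c=3): slope 5, span 1
Factored form: p(x) = 3 ⊗ (x ⊕ (-5)) ⊗ (x ⊕ (-4/3)) ⊗ (x ⊕ (-4/3)) ⊗ (x ⊕ (-4/3))
Answer: roots = -5 (mult 1), -4/3 (mult 3)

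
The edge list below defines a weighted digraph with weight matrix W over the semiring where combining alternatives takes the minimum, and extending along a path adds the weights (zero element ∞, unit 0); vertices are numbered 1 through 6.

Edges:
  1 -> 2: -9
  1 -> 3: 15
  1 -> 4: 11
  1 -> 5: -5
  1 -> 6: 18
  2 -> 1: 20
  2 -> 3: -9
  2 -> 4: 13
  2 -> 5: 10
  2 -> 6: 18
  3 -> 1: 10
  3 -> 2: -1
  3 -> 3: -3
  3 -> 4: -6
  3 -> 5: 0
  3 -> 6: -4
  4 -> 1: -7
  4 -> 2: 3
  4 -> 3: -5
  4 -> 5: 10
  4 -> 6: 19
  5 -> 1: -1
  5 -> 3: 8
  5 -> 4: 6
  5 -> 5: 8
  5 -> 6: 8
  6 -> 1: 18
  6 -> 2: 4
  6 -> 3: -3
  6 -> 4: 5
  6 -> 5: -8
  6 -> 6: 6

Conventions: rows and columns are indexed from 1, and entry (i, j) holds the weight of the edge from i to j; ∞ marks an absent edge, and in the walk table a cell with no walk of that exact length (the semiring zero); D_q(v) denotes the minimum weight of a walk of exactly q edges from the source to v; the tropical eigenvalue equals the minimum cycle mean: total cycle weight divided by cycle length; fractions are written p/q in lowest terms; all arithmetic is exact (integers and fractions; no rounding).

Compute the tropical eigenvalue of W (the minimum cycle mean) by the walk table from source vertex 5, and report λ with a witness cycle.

q=0: [∞, ∞, ∞, ∞, 0, ∞]
q=1: [-1, ∞, 8, 6, 8, 8]
q=2: [-1, -10, 1, 2, -6, 4]
q=3: [-7, -10, -19, -5, -6, -3]
q=4: [-12, -20, -22, -25, -19, -23]
q=5: [-32, -23, -30, -28, -31, -26]
q=6: [-35, -41, -33, -36, -37, -34]
Optimal cycle mean attained by: cycle 1->2->3->4->1, total (-9) + (-9) + (-6) + (-7), length 4.
Answer: λ = -31/4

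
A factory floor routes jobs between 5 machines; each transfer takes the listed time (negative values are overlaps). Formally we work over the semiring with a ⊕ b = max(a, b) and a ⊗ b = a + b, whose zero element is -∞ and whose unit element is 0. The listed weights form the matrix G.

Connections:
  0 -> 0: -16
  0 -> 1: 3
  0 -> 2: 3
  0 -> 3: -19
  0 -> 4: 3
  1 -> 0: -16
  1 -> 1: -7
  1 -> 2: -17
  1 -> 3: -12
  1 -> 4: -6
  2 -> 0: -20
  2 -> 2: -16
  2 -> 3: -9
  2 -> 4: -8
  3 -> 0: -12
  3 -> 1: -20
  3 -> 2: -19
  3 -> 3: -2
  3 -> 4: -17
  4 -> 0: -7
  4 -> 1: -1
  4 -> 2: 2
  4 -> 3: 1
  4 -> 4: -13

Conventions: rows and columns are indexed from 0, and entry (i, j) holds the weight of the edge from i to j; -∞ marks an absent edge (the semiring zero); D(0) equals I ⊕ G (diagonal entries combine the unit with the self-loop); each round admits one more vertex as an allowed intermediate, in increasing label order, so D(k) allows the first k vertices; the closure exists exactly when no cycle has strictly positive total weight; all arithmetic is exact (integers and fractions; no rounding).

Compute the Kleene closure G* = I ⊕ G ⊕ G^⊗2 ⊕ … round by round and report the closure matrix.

D(0):
  [0, 3, 3, -19, 3]
  [-16, 0, -17, -12, -6]
  [-20, -∞, 0, -9, -8]
  [-12, -20, -19, 0, -17]
  [-7, -1, 2, 1, 0]
D(1):
  [0, 3, 3, -19, 3]
  [-16, 0, -13, -12, -6]
  [-20, -17, 0, -9, -8]
  [-12, -9, -9, 0, -9]
  [-7, -1, 2, 1, 0]
D(2):
  [0, 3, 3, -9, 3]
  [-16, 0, -13, -12, -6]
  [-20, -17, 0, -9, -8]
  [-12, -9, -9, 0, -9]
  [-7, -1, 2, 1, 0]
D(3):
  [0, 3, 3, -6, 3]
  [-16, 0, -13, -12, -6]
  [-20, -17, 0, -9, -8]
  [-12, -9, -9, 0, -9]
  [-7, -1, 2, 1, 0]
D(4):
  [0, 3, 3, -6, 3]
  [-16, 0, -13, -12, -6]
  [-20, -17, 0, -9, -8]
  [-12, -9, -9, 0, -9]
  [-7, -1, 2, 1, 0]
D(5):
  [0, 3, 5, 4, 3]
  [-13, 0, -4, -5, -6]
  [-15, -9, 0, -7, -8]
  [-12, -9, -7, 0, -9]
  [-7, -1, 2, 1, 0]
Answer: G* = [[0, 3, 5, 4, 3], [-13, 0, -4, -5, -6], [-15, -9, 0, -7, -8], [-12, -9, -7, 0, -9], [-7, -1, 2, 1, 0]]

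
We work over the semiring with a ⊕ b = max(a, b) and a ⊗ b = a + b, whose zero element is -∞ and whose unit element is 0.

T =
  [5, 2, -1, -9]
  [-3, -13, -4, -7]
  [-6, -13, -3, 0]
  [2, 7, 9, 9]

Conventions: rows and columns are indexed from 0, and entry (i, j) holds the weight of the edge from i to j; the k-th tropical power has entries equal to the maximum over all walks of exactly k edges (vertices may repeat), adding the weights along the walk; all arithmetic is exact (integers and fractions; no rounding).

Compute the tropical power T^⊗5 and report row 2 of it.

T^⊗2:
  [10, 7, 4, 0]
  [2, 0, 2, 2]
  [2, 7, 9, 9]
  [11, 16, 18, 18]
T^⊗3:
  [15, 12, 9, 9]
  [7, 9, 11, 11]
  [11, 16, 18, 18]
  [20, 25, 27, 27]
T^⊗4:
  [20, 17, 18, 18]
  [13, 18, 20, 20]
  [20, 25, 27, 27]
  [29, 34, 36, 36]
T^⊗5:
  [25, 25, 27, 27]
  [22, 27, 29, 29]
  [29, 34, 36, 36]
  [38, 43, 45, 45]
Answer: row 2 of T^⊗5 = [29, 34, 36, 36]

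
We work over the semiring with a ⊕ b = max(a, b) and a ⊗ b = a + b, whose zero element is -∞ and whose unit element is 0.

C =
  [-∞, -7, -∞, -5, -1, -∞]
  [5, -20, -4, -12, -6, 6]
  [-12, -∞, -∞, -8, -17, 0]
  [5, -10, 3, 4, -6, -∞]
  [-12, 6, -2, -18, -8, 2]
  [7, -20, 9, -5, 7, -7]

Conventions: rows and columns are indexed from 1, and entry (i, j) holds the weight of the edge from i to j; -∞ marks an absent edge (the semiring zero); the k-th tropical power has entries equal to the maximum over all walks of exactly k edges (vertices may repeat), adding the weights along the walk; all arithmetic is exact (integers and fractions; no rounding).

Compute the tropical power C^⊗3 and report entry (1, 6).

C^⊗2:
  [0, 5, -2, -1, -9, 1]
  [13, 0, 15, 1, 13, -1]
  [7, -11, 9, -4, 7, -7]
  [9, 0, 7, 8, 4, 3]
  [11, -2, 11, -3, 9, 12]
  [0, 13, 5, 2, 6, 9]
C^⊗3:
  [10, -3, 10, 3, 8, 11]
  [6, 19, 11, 8, 12, 15]
  [1, 13, 5, 2, 6, 9]
  [13, 10, 12, 12, 10, 7]
  [19, 15, 21, 7, 19, 11]
  [18, 12, 18, 6, 16, 19]
Key observation: the optimum is the walk 1->5->2->6, with weight (-1) + 6 + 6 = 11.
Optimal value attained by: walk 1->5->2->6.
Answer: (C^⊗3)[1][6] = 11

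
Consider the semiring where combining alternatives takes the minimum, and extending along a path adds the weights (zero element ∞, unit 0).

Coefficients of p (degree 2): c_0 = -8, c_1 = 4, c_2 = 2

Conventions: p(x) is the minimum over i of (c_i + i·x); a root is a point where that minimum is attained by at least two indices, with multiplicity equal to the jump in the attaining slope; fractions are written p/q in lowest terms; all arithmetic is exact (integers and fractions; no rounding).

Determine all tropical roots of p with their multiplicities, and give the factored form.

hull edge (i=0, c=-8) to (i=2, c=2): slope 5, span 2
Factored form: p(x) = 2 ⊗ (x ⊕ (-5)) ⊗ (x ⊕ (-5))
Answer: roots = -5 (mult 2)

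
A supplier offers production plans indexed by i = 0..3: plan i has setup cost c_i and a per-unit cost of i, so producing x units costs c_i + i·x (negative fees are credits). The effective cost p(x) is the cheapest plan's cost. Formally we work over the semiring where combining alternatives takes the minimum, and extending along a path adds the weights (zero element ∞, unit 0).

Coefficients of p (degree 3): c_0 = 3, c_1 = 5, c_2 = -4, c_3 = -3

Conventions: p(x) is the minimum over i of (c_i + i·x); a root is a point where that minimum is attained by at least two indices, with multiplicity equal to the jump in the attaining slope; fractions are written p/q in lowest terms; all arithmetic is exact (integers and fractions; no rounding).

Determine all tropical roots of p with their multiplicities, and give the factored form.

hull edge (i=0, c=3) to (i=2, c=-4): slope -7/2, span 2
hull edge (i=2, c=-4) to (i=3, c=-3): slope 1, span 1
Factored form: p(x) = -3 ⊗ (x ⊕ (-1)) ⊗ (x ⊕ 7/2) ⊗ (x ⊕ 7/2)
Answer: roots = -1 (mult 1), 7/2 (mult 2)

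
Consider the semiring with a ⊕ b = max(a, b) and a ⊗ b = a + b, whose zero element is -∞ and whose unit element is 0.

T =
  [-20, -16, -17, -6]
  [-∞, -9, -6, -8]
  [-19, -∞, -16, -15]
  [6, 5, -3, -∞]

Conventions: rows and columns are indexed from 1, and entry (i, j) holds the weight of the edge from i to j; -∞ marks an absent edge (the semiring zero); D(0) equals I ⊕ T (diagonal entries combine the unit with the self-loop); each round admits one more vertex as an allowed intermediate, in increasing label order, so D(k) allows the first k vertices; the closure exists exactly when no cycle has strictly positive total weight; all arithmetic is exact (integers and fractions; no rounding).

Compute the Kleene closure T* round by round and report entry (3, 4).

D(0):
  [0, -16, -17, -6]
  [-∞, 0, -6, -8]
  [-19, -∞, 0, -15]
  [6, 5, -3, 0]
D(1):
  [0, -16, -17, -6]
  [-∞, 0, -6, -8]
  [-19, -35, 0, -15]
  [6, 5, -3, 0]
D(2):
  [0, -16, -17, -6]
  [-∞, 0, -6, -8]
  [-19, -35, 0, -15]
  [6, 5, -1, 0]
D(3):
  [0, -16, -17, -6]
  [-25, 0, -6, -8]
  [-19, -35, 0, -15]
  [6, 5, -1, 0]
D(4):
  [0, -1, -7, -6]
  [-2, 0, -6, -8]
  [-9, -10, 0, -15]
  [6, 5, -1, 0]
Answer: T*[3][4] = -15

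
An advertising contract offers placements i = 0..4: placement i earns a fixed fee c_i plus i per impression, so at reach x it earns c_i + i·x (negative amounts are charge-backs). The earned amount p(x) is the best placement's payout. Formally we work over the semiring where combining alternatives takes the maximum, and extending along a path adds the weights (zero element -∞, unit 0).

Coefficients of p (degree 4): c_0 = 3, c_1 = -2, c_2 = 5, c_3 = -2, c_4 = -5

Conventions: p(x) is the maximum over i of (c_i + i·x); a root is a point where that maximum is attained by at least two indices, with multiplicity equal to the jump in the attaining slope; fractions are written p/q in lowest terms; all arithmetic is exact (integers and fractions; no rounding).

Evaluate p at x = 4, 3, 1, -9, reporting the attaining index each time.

p(4) = max(3+0·4=3, -2+1·4=2, 5+2·4=13, -2+3·4=10, -5+4·4=11) = 13 (attained by i=2)
p(3) = max(3+0·3=3, -2+1·3=1, 5+2·3=11, -2+3·3=7, -5+4·3=7) = 11 (attained by i=2)
p(1) = max(3+0·1=3, -2+1·1=-1, 5+2·1=7, -2+3·1=1, -5+4·1=-1) = 7 (attained by i=2)
p(-9) = max(3+0·(-9)=3, -2+1·(-9)=-11, 5+2·(-9)=-13, -2+3·(-9)=-29, -5+4·(-9)=-41) = 3 (attained by i=0)
Answer: p(4) = 13; p(3) = 11; p(1) = 7; p(-9) = 3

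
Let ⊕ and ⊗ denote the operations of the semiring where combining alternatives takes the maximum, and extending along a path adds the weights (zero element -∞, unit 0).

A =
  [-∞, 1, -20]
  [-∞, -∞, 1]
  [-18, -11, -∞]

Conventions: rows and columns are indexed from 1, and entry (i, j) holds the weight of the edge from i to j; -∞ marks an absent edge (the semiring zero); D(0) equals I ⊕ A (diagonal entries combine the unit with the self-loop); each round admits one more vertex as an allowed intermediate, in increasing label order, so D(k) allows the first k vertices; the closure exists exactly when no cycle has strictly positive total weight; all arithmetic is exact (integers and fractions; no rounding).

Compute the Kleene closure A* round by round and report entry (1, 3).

D(0):
  [0, 1, -20]
  [-∞, 0, 1]
  [-18, -11, 0]
D(1):
  [0, 1, -20]
  [-∞, 0, 1]
  [-18, -11, 0]
D(2):
  [0, 1, 2]
  [-∞, 0, 1]
  [-18, -11, 0]
D(3):
  [0, 1, 2]
  [-17, 0, 1]
  [-18, -11, 0]
Answer: A*[1][3] = 2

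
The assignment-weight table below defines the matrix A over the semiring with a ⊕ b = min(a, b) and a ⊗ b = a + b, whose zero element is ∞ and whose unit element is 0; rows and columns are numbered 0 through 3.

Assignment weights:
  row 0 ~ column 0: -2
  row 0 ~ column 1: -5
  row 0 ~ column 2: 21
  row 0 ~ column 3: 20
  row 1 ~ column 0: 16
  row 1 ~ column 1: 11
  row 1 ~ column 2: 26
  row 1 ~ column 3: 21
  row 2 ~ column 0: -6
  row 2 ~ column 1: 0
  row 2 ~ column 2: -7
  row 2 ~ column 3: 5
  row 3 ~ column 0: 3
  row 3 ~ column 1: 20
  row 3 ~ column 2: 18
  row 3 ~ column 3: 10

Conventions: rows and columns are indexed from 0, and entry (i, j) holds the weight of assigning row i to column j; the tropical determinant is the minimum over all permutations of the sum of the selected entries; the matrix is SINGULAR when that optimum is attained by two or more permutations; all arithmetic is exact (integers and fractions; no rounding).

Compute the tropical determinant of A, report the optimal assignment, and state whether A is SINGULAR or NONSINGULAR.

σ = (0, 1, 2, 3): (-2) + 11 + (-7) + 10 = 12
σ = (0, 1, 3, 2): (-2) + 11 + 5 + 18 = 32
σ = (0, 2, 1, 3): (-2) + 26 + 0 + 10 = 34
σ = (0, 2, 3, 1): (-2) + 26 + 5 + 20 = 49
σ = (0, 3, 1, 2): (-2) + 21 + 0 + 18 = 37
σ = (0, 3, 2, 1): (-2) + 21 + (-7) + 20 = 32
σ = (1, 0, 2, 3): (-5) + 16 + (-7) + 10 = 14
σ = (1, 0, 3, 2): (-5) + 16 + 5 + 18 = 34
σ = (1, 2, 0, 3): (-5) + 26 + (-6) + 10 = 25
σ = (1, 2, 3, 0): (-5) + 26 + 5 + 3 = 29
σ = (1, 3, 0, 2): (-5) + 21 + (-6) + 18 = 28
σ = (1, 3, 2, 0): (-5) + 21 + (-7) + 3 = 12
σ = (2, 0, 1, 3): 21 + 16 + 0 + 10 = 47
σ = (2, 0, 3, 1): 21 + 16 + 5 + 20 = 62
σ = (2, 1, 0, 3): 21 + 11 + (-6) + 10 = 36
σ = (2, 1, 3, 0): 21 + 11 + 5 + 3 = 40
σ = (2, 3, 0, 1): 21 + 21 + (-6) + 20 = 56
σ = (2, 3, 1, 0): 21 + 21 + 0 + 3 = 45
σ = (3, 0, 1, 2): 20 + 16 + 0 + 18 = 54
σ = (3, 0, 2, 1): 20 + 16 + (-7) + 20 = 49
σ = (3, 1, 0, 2): 20 + 11 + (-6) + 18 = 43
σ = (3, 1, 2, 0): 20 + 11 + (-7) + 3 = 27
σ = (3, 2, 0, 1): 20 + 26 + (-6) + 20 = 60
σ = (3, 2, 1, 0): 20 + 26 + 0 + 3 = 49
Optimal value attained by: σ = (0, 1, 2, 3).
Answer: det⊕(A) = 12; verdict: SINGULAR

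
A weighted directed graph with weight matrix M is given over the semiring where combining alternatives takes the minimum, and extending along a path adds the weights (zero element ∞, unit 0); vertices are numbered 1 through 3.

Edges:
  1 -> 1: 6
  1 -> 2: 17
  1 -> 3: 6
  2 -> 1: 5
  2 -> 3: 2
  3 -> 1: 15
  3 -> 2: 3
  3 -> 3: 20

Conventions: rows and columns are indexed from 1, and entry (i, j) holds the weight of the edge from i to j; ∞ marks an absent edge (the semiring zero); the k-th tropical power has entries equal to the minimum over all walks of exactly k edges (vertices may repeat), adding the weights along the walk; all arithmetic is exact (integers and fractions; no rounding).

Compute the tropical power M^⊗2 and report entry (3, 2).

M^⊗2:
  [12, 9, 12]
  [11, 5, 11]
  [8, 23, 5]
Key observation: the optimum is the walk 3->3->2, with weight 20 + 3 = 23.
Optimal value attained by: walk 3->3->2.
Answer: (M^⊗2)[3][2] = 23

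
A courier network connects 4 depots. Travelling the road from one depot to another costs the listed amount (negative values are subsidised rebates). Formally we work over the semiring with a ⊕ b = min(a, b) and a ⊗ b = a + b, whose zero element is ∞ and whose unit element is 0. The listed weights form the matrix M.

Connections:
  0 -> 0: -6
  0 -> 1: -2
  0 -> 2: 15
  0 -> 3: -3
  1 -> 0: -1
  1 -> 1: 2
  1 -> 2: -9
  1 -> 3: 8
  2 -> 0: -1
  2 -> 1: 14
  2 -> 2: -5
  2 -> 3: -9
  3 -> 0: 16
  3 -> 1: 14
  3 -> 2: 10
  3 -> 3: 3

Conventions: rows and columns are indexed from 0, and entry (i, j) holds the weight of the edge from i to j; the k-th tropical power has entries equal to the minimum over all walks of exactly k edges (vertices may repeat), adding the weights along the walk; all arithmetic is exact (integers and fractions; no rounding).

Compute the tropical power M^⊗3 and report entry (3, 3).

M^⊗2:
  [-12, -8, -11, -9]
  [-10, -3, -14, -18]
  [-7, -3, -10, -14]
  [9, 14, 5, 1]
M^⊗3:
  [-18, -14, -17, -20]
  [-16, -12, -19, -23]
  [-13, -9, -15, -19]
  [3, 7, 0, -4]
Key observation: the optimum is the walk 3->1->2->3, with weight 14 + (-9) + (-9) = -4.
Optimal value attained by: walk 3->1->2->3.
Answer: (M^⊗3)[3][3] = -4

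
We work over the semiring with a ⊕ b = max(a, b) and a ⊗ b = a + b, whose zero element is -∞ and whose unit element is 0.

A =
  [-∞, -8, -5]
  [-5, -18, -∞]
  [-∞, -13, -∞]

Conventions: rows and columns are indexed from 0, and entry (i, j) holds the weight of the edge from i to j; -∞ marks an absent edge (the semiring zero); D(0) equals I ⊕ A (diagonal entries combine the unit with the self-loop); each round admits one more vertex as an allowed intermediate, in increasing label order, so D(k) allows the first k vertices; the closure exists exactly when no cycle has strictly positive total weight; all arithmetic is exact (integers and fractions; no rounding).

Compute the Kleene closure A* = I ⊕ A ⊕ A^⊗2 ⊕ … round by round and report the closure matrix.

D(0):
  [0, -8, -5]
  [-5, 0, -∞]
  [-∞, -13, 0]
D(1):
  [0, -8, -5]
  [-5, 0, -10]
  [-∞, -13, 0]
D(2):
  [0, -8, -5]
  [-5, 0, -10]
  [-18, -13, 0]
D(3):
  [0, -8, -5]
  [-5, 0, -10]
  [-18, -13, 0]
Answer: A* = [[0, -8, -5], [-5, 0, -10], [-18, -13, 0]]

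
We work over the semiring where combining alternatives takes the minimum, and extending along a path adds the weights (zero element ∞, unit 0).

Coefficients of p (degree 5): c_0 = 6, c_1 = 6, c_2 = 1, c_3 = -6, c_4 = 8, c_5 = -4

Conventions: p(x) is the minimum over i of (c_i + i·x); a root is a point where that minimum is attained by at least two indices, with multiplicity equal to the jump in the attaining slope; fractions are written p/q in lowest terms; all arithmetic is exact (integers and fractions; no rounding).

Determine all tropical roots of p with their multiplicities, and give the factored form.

hull edge (i=0, c=6) to (i=3, c=-6): slope -4, span 3
hull edge (i=3, c=-6) to (i=5, c=-4): slope 1, span 2
Factored form: p(x) = -4 ⊗ (x ⊕ (-1)) ⊗ (x ⊕ (-1)) ⊗ (x ⊕ 4) ⊗ (x ⊕ 4) ⊗ (x ⊕ 4)
Answer: roots = -1 (mult 2), 4 (mult 3)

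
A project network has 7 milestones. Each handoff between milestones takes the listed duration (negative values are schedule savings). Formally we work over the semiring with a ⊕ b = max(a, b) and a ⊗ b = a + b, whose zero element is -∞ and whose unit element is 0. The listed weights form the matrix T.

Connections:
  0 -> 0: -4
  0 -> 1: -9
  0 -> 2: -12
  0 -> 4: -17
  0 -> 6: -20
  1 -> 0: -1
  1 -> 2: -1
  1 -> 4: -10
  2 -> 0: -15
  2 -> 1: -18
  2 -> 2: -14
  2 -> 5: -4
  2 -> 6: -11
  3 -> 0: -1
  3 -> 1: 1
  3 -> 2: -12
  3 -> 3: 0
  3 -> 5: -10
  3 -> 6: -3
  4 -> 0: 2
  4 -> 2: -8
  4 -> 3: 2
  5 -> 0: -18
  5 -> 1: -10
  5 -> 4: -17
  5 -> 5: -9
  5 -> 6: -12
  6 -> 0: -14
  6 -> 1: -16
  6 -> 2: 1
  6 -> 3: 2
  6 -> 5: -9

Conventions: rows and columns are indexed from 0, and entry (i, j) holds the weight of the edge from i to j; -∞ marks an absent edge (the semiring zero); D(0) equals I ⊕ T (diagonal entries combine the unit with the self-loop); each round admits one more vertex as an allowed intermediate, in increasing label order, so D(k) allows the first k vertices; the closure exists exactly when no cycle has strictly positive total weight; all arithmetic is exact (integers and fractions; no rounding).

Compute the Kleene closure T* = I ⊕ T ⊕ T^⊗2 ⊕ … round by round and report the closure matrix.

D(0):
  [0, -9, -12, -∞, -17, -∞, -20]
  [-1, 0, -1, -∞, -10, -∞, -∞]
  [-15, -18, 0, -∞, -∞, -4, -11]
  [-1, 1, -12, 0, -∞, -10, -3]
  [2, -∞, -8, 2, 0, -∞, -∞]
  [-18, -10, -∞, -∞, -17, 0, -12]
  [-14, -16, 1, 2, -∞, -9, 0]
D(1):
  [0, -9, -12, -∞, -17, -∞, -20]
  [-1, 0, -1, -∞, -10, -∞, -21]
  [-15, -18, 0, -∞, -32, -4, -11]
  [-1, 1, -12, 0, -18, -10, -3]
  [2, -7, -8, 2, 0, -∞, -18]
  [-18, -10, -30, -∞, -17, 0, -12]
  [-14, -16, 1, 2, -31, -9, 0]
D(2):
  [0, -9, -10, -∞, -17, -∞, -20]
  [-1, 0, -1, -∞, -10, -∞, -21]
  [-15, -18, 0, -∞, -28, -4, -11]
  [0, 1, 0, 0, -9, -10, -3]
  [2, -7, -8, 2, 0, -∞, -18]
  [-11, -10, -11, -∞, -17, 0, -12]
  [-14, -16, 1, 2, -26, -9, 0]
D(3):
  [0, -9, -10, -∞, -17, -14, -20]
  [-1, 0, -1, -∞, -10, -5, -12]
  [-15, -18, 0, -∞, -28, -4, -11]
  [0, 1, 0, 0, -9, -4, -3]
  [2, -7, -8, 2, 0, -12, -18]
  [-11, -10, -11, -∞, -17, 0, -12]
  [-14, -16, 1, 2, -26, -3, 0]
D(4):
  [0, -9, -10, -∞, -17, -14, -20]
  [-1, 0, -1, -∞, -10, -5, -12]
  [-15, -18, 0, -∞, -28, -4, -11]
  [0, 1, 0, 0, -9, -4, -3]
  [2, 3, 2, 2, 0, -2, -1]
  [-11, -10, -11, -∞, -17, 0, -12]
  [2, 3, 2, 2, -7, -2, 0]
D(5):
  [0, -9, -10, -15, -17, -14, -18]
  [-1, 0, -1, -8, -10, -5, -11]
  [-15, -18, 0, -26, -28, -4, -11]
  [0, 1, 0, 0, -9, -4, -3]
  [2, 3, 2, 2, 0, -2, -1]
  [-11, -10, -11, -15, -17, 0, -12]
  [2, 3, 2, 2, -7, -2, 0]
D(6):
  [0, -9, -10, -15, -17, -14, -18]
  [-1, 0, -1, -8, -10, -5, -11]
  [-15, -14, 0, -19, -21, -4, -11]
  [0, 1, 0, 0, -9, -4, -3]
  [2, 3, 2, 2, 0, -2, -1]
  [-11, -10, -11, -15, -17, 0, -12]
  [2, 3, 2, 2, -7, -2, 0]
D(7):
  [0, -9, -10, -15, -17, -14, -18]
  [-1, 0, -1, -8, -10, -5, -11]
  [-9, -8, 0, -9, -18, -4, -11]
  [0, 1, 0, 0, -9, -4, -3]
  [2, 3, 2, 2, 0, -2, -1]
  [-10, -9, -10, -10, -17, 0, -12]
  [2, 3, 2, 2, -7, -2, 0]
Answer: T* = [[0, -9, -10, -15, -17, -14, -18], [-1, 0, -1, -8, -10, -5, -11], [-9, -8, 0, -9, -18, -4, -11], [0, 1, 0, 0, -9, -4, -3], [2, 3, 2, 2, 0, -2, -1], [-10, -9, -10, -10, -17, 0, -12], [2, 3, 2, 2, -7, -2, 0]]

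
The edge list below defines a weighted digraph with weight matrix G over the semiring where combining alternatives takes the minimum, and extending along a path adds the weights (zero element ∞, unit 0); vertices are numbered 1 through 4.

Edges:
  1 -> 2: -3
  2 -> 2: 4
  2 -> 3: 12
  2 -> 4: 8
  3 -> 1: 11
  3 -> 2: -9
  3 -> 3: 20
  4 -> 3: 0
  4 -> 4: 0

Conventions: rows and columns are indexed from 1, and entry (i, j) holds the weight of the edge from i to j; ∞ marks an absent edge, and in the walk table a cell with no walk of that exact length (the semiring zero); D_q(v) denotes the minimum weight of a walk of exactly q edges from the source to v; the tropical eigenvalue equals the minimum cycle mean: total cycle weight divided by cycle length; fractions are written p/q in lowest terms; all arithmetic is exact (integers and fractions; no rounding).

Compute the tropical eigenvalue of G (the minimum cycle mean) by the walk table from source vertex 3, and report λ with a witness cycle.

q=0: [∞, ∞, 0, ∞]
q=1: [11, -9, 20, ∞]
q=2: [31, -5, 3, -1]
q=3: [14, -6, -1, -1]
q=4: [10, -10, -1, -1]
Optimal cycle mean attained by: cycle 2->4->3->2, total 8 + 0 + (-9), length 3.
Answer: λ = -1/3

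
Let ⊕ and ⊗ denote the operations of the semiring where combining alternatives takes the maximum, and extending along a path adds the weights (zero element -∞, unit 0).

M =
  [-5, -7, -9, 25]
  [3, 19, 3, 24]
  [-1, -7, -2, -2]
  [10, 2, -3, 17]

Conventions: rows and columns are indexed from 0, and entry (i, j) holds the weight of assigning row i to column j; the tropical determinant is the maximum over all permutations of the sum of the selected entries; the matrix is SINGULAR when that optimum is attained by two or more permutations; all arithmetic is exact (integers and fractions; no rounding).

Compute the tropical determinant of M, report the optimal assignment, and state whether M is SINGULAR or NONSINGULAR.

σ = (0, 1, 2, 3): (-5) + 19 + (-2) + 17 = 29
σ = (0, 1, 3, 2): (-5) + 19 + (-2) + (-3) = 9
σ = (0, 2, 1, 3): (-5) + 3 + (-7) + 17 = 8
σ = (0, 2, 3, 1): (-5) + 3 + (-2) + 2 = -2
σ = (0, 3, 1, 2): (-5) + 24 + (-7) + (-3) = 9
σ = (0, 3, 2, 1): (-5) + 24 + (-2) + 2 = 19
σ = (1, 0, 2, 3): (-7) + 3 + (-2) + 17 = 11
σ = (1, 0, 3, 2): (-7) + 3 + (-2) + (-3) = -9
σ = (1, 2, 0, 3): (-7) + 3 + (-1) + 17 = 12
σ = (1, 2, 3, 0): (-7) + 3 + (-2) + 10 = 4
σ = (1, 3, 0, 2): (-7) + 24 + (-1) + (-3) = 13
σ = (1, 3, 2, 0): (-7) + 24 + (-2) + 10 = 25
σ = (2, 0, 1, 3): (-9) + 3 + (-7) + 17 = 4
σ = (2, 0, 3, 1): (-9) + 3 + (-2) + 2 = -6
σ = (2, 1, 0, 3): (-9) + 19 + (-1) + 17 = 26
σ = (2, 1, 3, 0): (-9) + 19 + (-2) + 10 = 18
σ = (2, 3, 0, 1): (-9) + 24 + (-1) + 2 = 16
σ = (2, 3, 1, 0): (-9) + 24 + (-7) + 10 = 18
σ = (3, 0, 1, 2): 25 + 3 + (-7) + (-3) = 18
σ = (3, 0, 2, 1): 25 + 3 + (-2) + 2 = 28
σ = (3, 1, 0, 2): 25 + 19 + (-1) + (-3) = 40
σ = (3, 1, 2, 0): 25 + 19 + (-2) + 10 = 52
σ = (3, 2, 0, 1): 25 + 3 + (-1) + 2 = 29
σ = (3, 2, 1, 0): 25 + 3 + (-7) + 10 = 31
Optimal value attained by: σ = (3, 1, 2, 0).
Answer: det⊕(M) = 52; verdict: NONSINGULAR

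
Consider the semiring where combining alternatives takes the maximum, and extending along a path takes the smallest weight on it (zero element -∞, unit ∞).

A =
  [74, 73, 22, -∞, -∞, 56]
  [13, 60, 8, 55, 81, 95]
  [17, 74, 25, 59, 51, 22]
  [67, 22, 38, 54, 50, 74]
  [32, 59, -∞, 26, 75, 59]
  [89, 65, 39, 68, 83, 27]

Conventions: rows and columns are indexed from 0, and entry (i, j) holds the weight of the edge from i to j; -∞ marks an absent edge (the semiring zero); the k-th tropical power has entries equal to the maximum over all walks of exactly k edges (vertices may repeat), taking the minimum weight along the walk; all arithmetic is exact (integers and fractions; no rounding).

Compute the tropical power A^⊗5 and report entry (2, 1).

A^⊗2:
  [74, 73, 39, 56, 73, 73]
  [89, 65, 39, 68, 83, 60]
  [59, 60, 38, 55, 74, 74]
  [74, 67, 39, 68, 74, 56]
  [59, 59, 39, 59, 75, 59]
  [74, 73, 38, 55, 75, 68]
A^⊗3:
  [74, 73, 39, 68, 73, 73]
  [74, 73, 39, 60, 75, 68]
  [74, 65, 39, 68, 74, 60]
  [74, 73, 39, 56, 74, 68]
  [59, 59, 39, 59, 75, 59]
  [74, 73, 39, 68, 75, 73]
A^⊗4:
  [74, 73, 39, 68, 73, 73]
  [74, 73, 39, 68, 75, 73]
  [74, 73, 39, 60, 74, 68]
  [74, 73, 39, 68, 74, 73]
  [59, 59, 39, 59, 75, 59]
  [74, 73, 39, 68, 75, 73]
A^⊗5:
  [74, 73, 39, 68, 73, 73]
  [74, 73, 39, 68, 75, 73]
  [74, 73, 39, 68, 74, 73]
  [74, 73, 39, 68, 74, 73]
  [59, 59, 39, 59, 75, 59]
  [74, 73, 39, 68, 75, 73]
Key observation: the optimum is the walk 2->1->5->0->0->1, with weight 74 min 95 min 89 min 74 min 73 = 73.
Optimal value attained by: walk 2->1->5->0->0->1.
Answer: (A^⊗5)[2][1] = 73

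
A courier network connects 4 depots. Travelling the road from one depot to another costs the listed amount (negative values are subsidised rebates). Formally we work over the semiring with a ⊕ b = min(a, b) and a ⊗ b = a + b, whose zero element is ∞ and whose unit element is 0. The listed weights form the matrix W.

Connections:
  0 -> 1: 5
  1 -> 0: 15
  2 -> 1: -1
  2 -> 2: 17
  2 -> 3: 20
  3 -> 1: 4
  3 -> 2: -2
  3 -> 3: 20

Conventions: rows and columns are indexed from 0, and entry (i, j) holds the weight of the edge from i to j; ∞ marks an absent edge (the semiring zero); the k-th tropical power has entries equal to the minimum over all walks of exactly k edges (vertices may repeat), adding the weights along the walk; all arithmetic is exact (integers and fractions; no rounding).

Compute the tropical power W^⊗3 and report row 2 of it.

W^⊗2:
  [20, ∞, ∞, ∞]
  [∞, 20, ∞, ∞]
  [14, 16, 18, 37]
  [19, -3, 15, 18]
W^⊗3:
  [∞, 25, ∞, ∞]
  [35, ∞, ∞, ∞]
  [31, 17, 35, 38]
  [12, 14, 16, 35]
Answer: row 2 of W^⊗3 = [31, 17, 35, 38]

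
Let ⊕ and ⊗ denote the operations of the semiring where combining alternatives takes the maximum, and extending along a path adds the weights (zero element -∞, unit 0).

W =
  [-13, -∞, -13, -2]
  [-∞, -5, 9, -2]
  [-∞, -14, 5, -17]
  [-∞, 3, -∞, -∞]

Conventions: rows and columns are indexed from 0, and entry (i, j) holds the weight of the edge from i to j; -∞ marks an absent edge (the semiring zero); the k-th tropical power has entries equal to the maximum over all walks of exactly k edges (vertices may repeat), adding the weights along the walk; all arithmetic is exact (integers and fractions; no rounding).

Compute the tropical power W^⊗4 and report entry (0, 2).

W^⊗2:
  [-26, 1, -8, -15]
  [-∞, 1, 14, -7]
  [-∞, -9, 10, -12]
  [-∞, -2, 12, 1]
W^⊗3:
  [-39, -4, 10, -1]
  [-∞, 0, 19, -1]
  [-∞, -4, 15, -7]
  [-∞, 4, 17, -4]
W^⊗4:
  [-52, 2, 15, -6]
  [-∞, 5, 24, 2]
  [-∞, 1, 20, -2]
  [-∞, 3, 22, 2]
Key observation: the optimum is the walk 0->3->1->2->2, with weight (-2) + 3 + 9 + 5 = 15.
Optimal value attained by: walk 0->3->1->2->2.
Answer: (W^⊗4)[0][2] = 15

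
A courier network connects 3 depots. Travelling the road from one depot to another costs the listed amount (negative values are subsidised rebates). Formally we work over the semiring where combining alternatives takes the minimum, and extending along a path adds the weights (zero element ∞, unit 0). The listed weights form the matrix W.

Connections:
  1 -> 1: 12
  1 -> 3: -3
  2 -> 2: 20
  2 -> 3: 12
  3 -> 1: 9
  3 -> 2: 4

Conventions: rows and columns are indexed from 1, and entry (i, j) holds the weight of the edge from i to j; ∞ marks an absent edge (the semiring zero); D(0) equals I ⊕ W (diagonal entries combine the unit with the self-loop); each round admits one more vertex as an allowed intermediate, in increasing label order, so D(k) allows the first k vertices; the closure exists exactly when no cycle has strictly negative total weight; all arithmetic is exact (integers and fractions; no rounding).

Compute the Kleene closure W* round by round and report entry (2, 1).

D(0):
  [0, ∞, -3]
  [∞, 0, 12]
  [9, 4, 0]
D(1):
  [0, ∞, -3]
  [∞, 0, 12]
  [9, 4, 0]
D(2):
  [0, ∞, -3]
  [∞, 0, 12]
  [9, 4, 0]
D(3):
  [0, 1, -3]
  [21, 0, 12]
  [9, 4, 0]
Answer: W*[2][1] = 21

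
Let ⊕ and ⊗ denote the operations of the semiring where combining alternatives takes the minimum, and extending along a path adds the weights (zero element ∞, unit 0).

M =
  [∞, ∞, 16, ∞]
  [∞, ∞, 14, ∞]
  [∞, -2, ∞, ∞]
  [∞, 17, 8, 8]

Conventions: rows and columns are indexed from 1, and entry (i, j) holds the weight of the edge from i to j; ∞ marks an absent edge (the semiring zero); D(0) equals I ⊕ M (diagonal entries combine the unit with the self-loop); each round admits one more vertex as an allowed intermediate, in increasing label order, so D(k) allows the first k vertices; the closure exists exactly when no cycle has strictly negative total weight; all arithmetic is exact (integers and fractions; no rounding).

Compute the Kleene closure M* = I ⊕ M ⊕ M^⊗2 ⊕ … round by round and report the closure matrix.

D(0):
  [0, ∞, 16, ∞]
  [∞, 0, 14, ∞]
  [∞, -2, 0, ∞]
  [∞, 17, 8, 0]
D(1):
  [0, ∞, 16, ∞]
  [∞, 0, 14, ∞]
  [∞, -2, 0, ∞]
  [∞, 17, 8, 0]
D(2):
  [0, ∞, 16, ∞]
  [∞, 0, 14, ∞]
  [∞, -2, 0, ∞]
  [∞, 17, 8, 0]
D(3):
  [0, 14, 16, ∞]
  [∞, 0, 14, ∞]
  [∞, -2, 0, ∞]
  [∞, 6, 8, 0]
D(4):
  [0, 14, 16, ∞]
  [∞, 0, 14, ∞]
  [∞, -2, 0, ∞]
  [∞, 6, 8, 0]
Answer: M* = [[0, 14, 16, ∞], [∞, 0, 14, ∞], [∞, -2, 0, ∞], [∞, 6, 8, 0]]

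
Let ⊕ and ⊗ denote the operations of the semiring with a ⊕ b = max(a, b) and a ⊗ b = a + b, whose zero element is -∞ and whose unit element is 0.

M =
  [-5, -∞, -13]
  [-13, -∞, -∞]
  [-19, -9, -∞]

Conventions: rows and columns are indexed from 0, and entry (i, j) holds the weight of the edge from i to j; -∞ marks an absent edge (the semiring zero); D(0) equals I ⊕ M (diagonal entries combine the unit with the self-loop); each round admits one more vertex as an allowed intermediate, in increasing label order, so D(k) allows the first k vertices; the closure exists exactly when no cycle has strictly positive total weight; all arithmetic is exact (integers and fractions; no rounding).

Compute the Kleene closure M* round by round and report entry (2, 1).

D(0):
  [0, -∞, -13]
  [-13, 0, -∞]
  [-19, -9, 0]
D(1):
  [0, -∞, -13]
  [-13, 0, -26]
  [-19, -9, 0]
D(2):
  [0, -∞, -13]
  [-13, 0, -26]
  [-19, -9, 0]
D(3):
  [0, -22, -13]
  [-13, 0, -26]
  [-19, -9, 0]
Answer: M*[2][1] = -9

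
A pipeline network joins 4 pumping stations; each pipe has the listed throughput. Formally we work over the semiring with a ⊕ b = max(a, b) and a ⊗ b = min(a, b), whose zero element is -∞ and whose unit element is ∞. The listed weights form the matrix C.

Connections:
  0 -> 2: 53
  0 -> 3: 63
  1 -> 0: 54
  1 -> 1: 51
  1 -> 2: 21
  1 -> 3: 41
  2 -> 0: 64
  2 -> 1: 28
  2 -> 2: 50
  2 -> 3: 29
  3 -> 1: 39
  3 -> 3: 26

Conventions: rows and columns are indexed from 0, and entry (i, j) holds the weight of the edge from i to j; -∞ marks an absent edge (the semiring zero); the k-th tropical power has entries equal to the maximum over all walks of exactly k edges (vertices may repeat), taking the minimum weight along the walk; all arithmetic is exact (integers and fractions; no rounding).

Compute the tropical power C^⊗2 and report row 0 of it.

C^⊗2:
  [53, 39, 50, 29]
  [51, 51, 53, 54]
  [50, 29, 53, 63]
  [39, 39, 21, 39]
Answer: row 0 of C^⊗2 = [53, 39, 50, 29]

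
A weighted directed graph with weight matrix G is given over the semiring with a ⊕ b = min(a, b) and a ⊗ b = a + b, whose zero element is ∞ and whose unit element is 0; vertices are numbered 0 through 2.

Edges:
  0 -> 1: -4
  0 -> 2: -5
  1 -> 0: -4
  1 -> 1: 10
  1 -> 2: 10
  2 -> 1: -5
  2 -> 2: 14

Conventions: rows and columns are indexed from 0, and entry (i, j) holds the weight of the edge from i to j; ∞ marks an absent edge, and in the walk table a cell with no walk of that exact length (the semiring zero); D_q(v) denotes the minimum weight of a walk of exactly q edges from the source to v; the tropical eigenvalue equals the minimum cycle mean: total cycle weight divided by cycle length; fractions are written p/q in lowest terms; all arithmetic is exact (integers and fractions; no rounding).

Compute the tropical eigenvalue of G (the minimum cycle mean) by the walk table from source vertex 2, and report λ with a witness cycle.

q=0: [∞, ∞, 0]
q=1: [∞, -5, 14]
q=2: [-9, 5, 5]
q=3: [1, -13, -14]
Optimal cycle mean attained by: cycle 0->2->1->0, total (-5) + (-5) + (-4), length 3.
Answer: λ = -14/3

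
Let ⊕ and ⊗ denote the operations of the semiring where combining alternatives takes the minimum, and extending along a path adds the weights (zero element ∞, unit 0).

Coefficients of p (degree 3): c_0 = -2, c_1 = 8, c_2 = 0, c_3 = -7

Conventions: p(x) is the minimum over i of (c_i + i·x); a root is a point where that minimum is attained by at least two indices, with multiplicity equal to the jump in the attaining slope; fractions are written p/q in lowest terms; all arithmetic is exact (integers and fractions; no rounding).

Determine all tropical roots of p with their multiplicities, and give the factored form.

hull edge (i=0, c=-2) to (i=3, c=-7): slope -5/3, span 3
Factored form: p(x) = -7 ⊗ (x ⊕ 5/3) ⊗ (x ⊕ 5/3) ⊗ (x ⊕ 5/3)
Answer: roots = 5/3 (mult 3)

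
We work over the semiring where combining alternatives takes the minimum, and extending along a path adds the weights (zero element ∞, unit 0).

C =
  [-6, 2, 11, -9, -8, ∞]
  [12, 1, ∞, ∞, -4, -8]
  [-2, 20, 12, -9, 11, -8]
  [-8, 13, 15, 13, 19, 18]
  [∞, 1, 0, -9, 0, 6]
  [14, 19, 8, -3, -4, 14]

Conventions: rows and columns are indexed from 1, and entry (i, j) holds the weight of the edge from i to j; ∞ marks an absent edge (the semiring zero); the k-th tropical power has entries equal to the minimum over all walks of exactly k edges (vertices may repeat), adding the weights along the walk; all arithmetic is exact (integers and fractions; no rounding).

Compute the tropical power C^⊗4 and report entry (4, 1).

C^⊗2:
  [-17, -7, -8, -17, -14, -6]
  [6, -3, -4, -13, -12, -7]
  [-17, 0, 0, -11, -12, 4]
  [-14, -6, 3, -17, -16, 5]
  [-17, 1, 0, -9, -3, -8]
  [-11, -3, -4, -13, -4, 0]
C^⊗3:
  [-25, -15, -14, -26, -25, -16]
  [-21, -11, -12, -21, -12, -12]
  [-23, -15, -12, -26, -25, -8]
  [-25, -15, -16, -25, -22, -14]
  [-23, -15, -6, -26, -25, -8]
  [-21, -9, -4, -20, -19, -12]
C^⊗4:
  [-34, -24, -25, -34, -33, -23]
  [-29, -19, -12, -30, -29, -20]
  [-34, -24, -25, -34, -31, -23]
  [-33, -23, -22, -34, -33, -24]
  [-34, -24, -25, -34, -31, -23]
  [-28, -19, -19, -30, -29, -17]
Key observation: the optimum is the walk 4->1->5->4->1, with weight (-8) + (-8) + (-9) + (-8) = -33.
Optimal value attained by: walk 4->1->5->4->1.
Answer: (C^⊗4)[4][1] = -33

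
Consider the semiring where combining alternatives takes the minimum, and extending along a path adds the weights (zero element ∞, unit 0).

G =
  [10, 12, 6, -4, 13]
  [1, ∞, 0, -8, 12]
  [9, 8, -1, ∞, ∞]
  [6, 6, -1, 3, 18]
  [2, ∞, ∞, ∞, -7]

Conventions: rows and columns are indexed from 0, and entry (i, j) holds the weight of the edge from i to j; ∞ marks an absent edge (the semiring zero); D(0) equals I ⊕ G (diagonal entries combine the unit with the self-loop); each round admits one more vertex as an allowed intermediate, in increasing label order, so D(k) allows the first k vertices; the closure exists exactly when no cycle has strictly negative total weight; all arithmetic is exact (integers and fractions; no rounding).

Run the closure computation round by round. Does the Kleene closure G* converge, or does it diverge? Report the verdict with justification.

Detection: at round 0, diagonal entry (2, 2) turns strictly negative.
Key observation: the cycle 2->2 has total weight (-1), which is strictly negative.
Answer: DIVERGES — negative cycle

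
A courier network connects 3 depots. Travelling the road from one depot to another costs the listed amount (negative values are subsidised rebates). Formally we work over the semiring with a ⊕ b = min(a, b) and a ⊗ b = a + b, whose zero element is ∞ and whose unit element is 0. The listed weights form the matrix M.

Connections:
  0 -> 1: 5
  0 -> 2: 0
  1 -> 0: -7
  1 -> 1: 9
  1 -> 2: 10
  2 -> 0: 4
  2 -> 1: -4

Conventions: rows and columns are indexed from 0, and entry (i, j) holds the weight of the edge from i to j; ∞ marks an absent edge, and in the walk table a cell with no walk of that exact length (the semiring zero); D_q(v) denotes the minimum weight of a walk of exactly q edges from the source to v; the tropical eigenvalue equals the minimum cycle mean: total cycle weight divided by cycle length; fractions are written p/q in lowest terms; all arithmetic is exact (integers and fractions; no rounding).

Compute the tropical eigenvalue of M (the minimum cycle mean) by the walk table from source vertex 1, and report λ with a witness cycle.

q=0: [∞, 0, ∞]
q=1: [-7, 9, 10]
q=2: [2, -2, -7]
q=3: [-9, -11, 2]
Optimal cycle mean attained by: cycle 0->2->1->0, total 0 + (-4) + (-7), length 3.
Answer: λ = -11/3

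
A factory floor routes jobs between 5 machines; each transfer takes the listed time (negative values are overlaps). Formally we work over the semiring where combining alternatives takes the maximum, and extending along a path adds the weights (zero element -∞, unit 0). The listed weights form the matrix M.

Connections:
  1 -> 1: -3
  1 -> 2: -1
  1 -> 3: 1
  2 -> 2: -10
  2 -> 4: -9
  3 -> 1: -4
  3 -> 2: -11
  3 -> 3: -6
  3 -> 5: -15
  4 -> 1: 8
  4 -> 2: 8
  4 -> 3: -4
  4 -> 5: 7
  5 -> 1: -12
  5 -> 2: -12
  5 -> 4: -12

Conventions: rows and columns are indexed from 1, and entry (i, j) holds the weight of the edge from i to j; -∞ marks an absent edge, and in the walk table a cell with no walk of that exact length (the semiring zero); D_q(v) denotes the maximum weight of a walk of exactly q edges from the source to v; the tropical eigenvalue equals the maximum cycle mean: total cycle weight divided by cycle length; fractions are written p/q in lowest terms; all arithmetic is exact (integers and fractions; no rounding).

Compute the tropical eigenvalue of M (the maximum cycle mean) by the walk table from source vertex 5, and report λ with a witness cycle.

q=0: [-∞, -∞, -∞, -∞, 0]
q=1: [-12, -12, -∞, -12, -∞]
q=2: [-4, -4, -11, -21, -5]
q=3: [-7, -5, -3, -13, -14]
q=4: [-5, -5, -6, -14, -6]
q=5: [-6, -6, -4, -14, -7]
Optimal cycle mean attained by: cycle 2->4->2, total (-9) + 8, length 2.
Answer: λ = -1/2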